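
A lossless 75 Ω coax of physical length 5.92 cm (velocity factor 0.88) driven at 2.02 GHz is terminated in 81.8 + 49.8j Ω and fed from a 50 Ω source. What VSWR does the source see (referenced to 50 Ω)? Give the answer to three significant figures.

VSWR ≈ 2.04

λ = v/f = 0.88·c / 2.02 GHz = 0.131 m
βl = 2π·l/λ = 2π × 0.453 = 163°
tan(βl) = -0.304
Z_in = Z_0·(Z_L + jZ_0·tanβl)/(Z_0 + jZ_L·tanβl) = 57.5 + j38.3 Ω
Γ_s = (Z_in − Z_s)/(Z_in + Z_s) = (7.47 + j38.3)/(107 + j38.3), |Γ_s| = 0.342
VSWR = (1 + |Γ_s|)/(1 − |Γ_s|)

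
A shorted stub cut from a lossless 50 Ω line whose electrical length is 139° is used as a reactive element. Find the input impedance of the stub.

Z_in ≈ −j43.5 Ω

tan(βl) = -0.869
For a shorted stub, Z_in = jZ_0·tan(βl)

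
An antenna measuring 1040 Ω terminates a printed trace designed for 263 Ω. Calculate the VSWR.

VSWR ≈ 3.95

Γ = (1040 − 263)/(1040 + 263) = 0.596
VSWR = (1 + 0.596)/(1 − 0.596)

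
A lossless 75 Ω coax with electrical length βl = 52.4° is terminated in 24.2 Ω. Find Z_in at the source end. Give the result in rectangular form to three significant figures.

Z_in ≈ 55.3 + j74.2 Ω

tan(βl) = tan(52.4°) = 1.3
Z_in = Z_0·(Z_L + jZ_0·tanβl)/(Z_0 + jZ_L·tanβl)
     = 75·(24.2 + j97.4)/(75 + j31.4)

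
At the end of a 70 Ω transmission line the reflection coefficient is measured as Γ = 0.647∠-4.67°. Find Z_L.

Z_L = Z_0·(1 + Γ)/(1 − Γ) = 70·(1.64 − j0.0527)/(0.355 + j0.0527)

Z_L ≈ 316 − j57.2 Ω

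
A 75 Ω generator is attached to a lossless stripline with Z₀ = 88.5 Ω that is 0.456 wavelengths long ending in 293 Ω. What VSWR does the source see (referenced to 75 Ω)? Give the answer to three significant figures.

βl = 2π × 0.456 = 164°
tan(βl) = -0.284
Z_in = Z_0·(Z_L + jZ_0·tanβl)/(Z_0 + jZ_L·tanβl) = 168 + j133 Ω
Γ_s = (Z_in − Z_s)/(Z_in + Z_s) = (93.2 + j133)/(243 + j133), |Γ_s| = 0.586
VSWR = (1 + |Γ_s|)/(1 − |Γ_s|)

VSWR ≈ 3.83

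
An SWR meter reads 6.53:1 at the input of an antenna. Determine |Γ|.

|Γ| = (S − 1)/(S + 1) = (6.53 − 1)/(6.53 + 1) = 5.53/7.53

|Γ| ≈ 0.734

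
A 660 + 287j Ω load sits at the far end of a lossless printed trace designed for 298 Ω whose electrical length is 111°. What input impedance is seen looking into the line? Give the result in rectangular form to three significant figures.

Z_in ≈ 113 + j45.9 Ω

tan(βl) = tan(111°) = -2.61
Z_in = Z_0·(Z_L + jZ_0·tanβl)/(Z_0 + jZ_L·tanβl)
     = 298·(660 − j489)/(1050 − j1720)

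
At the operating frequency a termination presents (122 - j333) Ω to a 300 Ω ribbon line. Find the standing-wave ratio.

VSWR ≈ 5.72

Γ = (Z_L − Z_0)/(Z_L + Z_0) = (-178 − j333)/(422 − j333)
|Γ| = 378/538 = 0.702
VSWR = (1 + |Γ|)/(1 − |Γ|) = 1.7/0.298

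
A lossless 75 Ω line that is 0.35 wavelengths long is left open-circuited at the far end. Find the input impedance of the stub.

Z_in ≈ +j54.5 Ω

βl = 2π × 0.35 = 126°
tan(βl) = -1.38
For an open-circuited stub, Z_in = −jZ_0·cot(βl) = −jZ_0/tan(βl)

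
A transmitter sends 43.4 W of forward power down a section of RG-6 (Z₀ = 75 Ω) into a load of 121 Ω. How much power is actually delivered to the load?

Γ = (121 − 75)/(121 + 75) = 0.235
|Γ|² = 0.0551
P_refl = |Γ|²·P_inc = 2.39 W, P_del = (1 − |Γ|²)·P_inc = 41 W

P_delivered ≈ 41 W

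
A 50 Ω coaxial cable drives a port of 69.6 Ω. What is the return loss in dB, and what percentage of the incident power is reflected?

Γ = (69.6 − 50)/(69.6 + 50) = 0.164
RL = −20·log₁₀(0.164) = 15.7 dB
P_refl/P_inc = |Γ|² = 0.0269

RL ≈ 15.7 dB; 2.69% of incident power reflected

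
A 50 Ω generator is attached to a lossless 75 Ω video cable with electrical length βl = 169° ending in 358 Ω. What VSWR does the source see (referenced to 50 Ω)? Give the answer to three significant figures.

VSWR ≈ 7.02

tan(βl) = -0.194
Z_in = Z_0·(Z_L + jZ_0·tanβl)/(Z_0 + jZ_L·tanβl) = 200 + j171 Ω
Γ_s = (Z_in − Z_s)/(Z_in + Z_s) = (150 + j171)/(250 + j171), |Γ_s| = 0.751
VSWR = (1 + |Γ_s|)/(1 − |Γ_s|)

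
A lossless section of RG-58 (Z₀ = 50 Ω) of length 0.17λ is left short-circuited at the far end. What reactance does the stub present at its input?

X_in ≈ 90.9 Ω (inductive)

βl = 2π × 0.17 = 61.2°
tan(βl) = 1.82
For a short-circuited stub, Z_in = jZ_0·tan(βl)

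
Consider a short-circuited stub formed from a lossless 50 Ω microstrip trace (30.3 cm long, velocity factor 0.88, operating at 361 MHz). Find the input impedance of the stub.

λ = v/f = 0.88·c / 361 MHz = 0.731 m
βl = 2π·l/λ = 2π × 0.414 = 149°
tan(βl) = -0.597
For a short-circuited stub, Z_in = jZ_0·tan(βl)

Z_in ≈ −j29.9 Ω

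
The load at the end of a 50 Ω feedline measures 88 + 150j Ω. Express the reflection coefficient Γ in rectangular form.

Γ = (Z_L − Z_0)/(Z_L + Z_0) = (38 + j150)/(138 + j150)

Γ ≈ 0.668 + j0.361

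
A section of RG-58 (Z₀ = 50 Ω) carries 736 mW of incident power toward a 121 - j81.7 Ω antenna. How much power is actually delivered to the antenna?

|Γ| = |(71 − j81.7)/(171 − j81.7)| = 0.571
|Γ|² = 0.326
P_refl = |Γ|²·P_inc = 240 mW, P_del = (1 − |Γ|²)·P_inc = 496 mW

P_delivered ≈ 496 mW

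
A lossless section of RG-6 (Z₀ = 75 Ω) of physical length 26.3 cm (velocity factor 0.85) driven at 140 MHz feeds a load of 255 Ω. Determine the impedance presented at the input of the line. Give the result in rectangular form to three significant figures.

λ = v/f = 0.85·c / 140 MHz = 1.82 m
βl = 2π·l/λ = 2π × 0.144 = 52°
tan(βl) = tan(52°) = 1.28
Z_in = Z_0·(Z_L + jZ_0·tanβl)/(Z_0 + jZ_L·tanβl)
     = 75·(255 + j95.9)/(75 + j326)

Z_in ≈ 33.8 − j50.9 Ω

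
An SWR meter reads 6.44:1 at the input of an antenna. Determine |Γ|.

|Γ| ≈ 0.731

|Γ| = (S − 1)/(S + 1) = (6.44 − 1)/(6.44 + 1) = 5.44/7.44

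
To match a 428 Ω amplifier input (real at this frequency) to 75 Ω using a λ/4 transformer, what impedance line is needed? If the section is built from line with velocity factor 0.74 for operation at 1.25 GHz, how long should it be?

Z_qwt = √(Z_0·R_L) = √(75 × 428) = √32100
λ = 0.74·c/f = 0.178 m, so l = λ/4 = 0.0444 m

Z_qwt ≈ 179 Ω; length ≈ 4.44 cm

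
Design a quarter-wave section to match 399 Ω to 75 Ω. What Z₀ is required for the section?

Z_qwt ≈ 173 Ω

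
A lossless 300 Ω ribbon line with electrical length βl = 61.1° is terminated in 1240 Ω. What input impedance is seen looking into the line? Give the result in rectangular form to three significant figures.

tan(βl) = tan(61.1°) = 1.81
Z_in = Z_0·(Z_L + jZ_0·tanβl)/(Z_0 + jZ_L·tanβl)
     = 300·(1240 + j543)/(300 + j2250)

Z_in ≈ 93 − j153 Ω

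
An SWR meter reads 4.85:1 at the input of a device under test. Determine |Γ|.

|Γ| = (S − 1)/(S + 1) = (4.85 − 1)/(4.85 + 1) = 3.85/5.85

|Γ| ≈ 0.658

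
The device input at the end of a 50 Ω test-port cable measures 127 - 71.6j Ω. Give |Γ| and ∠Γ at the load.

Γ = (Z_L − Z_0)/(Z_L + Z_0) = (77 − j71.6)/(177 − j71.6)
|Γ| = 105/191 = 0.551

Γ ≈ 0.551 ∠ -20.9°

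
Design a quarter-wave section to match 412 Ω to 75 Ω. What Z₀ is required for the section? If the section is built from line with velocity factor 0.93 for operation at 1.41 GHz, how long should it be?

Z_qwt = √(Z_0·R_L) = √(75 × 412) = √30900
λ = 0.93·c/f = 0.198 m, so l = λ/4 = 0.0495 m

Z_qwt ≈ 176 Ω; length ≈ 4.95 cm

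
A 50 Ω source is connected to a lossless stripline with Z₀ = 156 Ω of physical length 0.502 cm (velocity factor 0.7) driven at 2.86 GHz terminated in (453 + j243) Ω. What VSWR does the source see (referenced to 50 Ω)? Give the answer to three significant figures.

VSWR ≈ 11.2

λ = v/f = 0.7·c / 2.86 GHz = 0.0734 m
βl = 2π·l/λ = 2π × 0.0684 = 24.6°
tan(βl) = 0.458
Z_in = Z_0·(Z_L + jZ_0·tanβl)/(Z_0 + jZ_L·tanβl) = 296 − j277 Ω
Γ_s = (Z_in − Z_s)/(Z_in + Z_s) = (246 − j277)/(346 − j277), |Γ_s| = 0.836
VSWR = (1 + |Γ_s|)/(1 − |Γ_s|)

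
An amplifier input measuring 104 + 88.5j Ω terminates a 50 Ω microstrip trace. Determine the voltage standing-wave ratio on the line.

VSWR ≈ 3.8

Γ = (Z_L − Z_0)/(Z_L + Z_0) = (54 + j88.5)/(154 + j88.5)
|Γ| = 104/178 = 0.584
VSWR = (1 + |Γ|)/(1 − |Γ|) = 1.58/0.416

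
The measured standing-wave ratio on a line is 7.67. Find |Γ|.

|Γ| ≈ 0.769

|Γ| = (S − 1)/(S + 1) = (7.67 − 1)/(7.67 + 1) = 6.67/8.67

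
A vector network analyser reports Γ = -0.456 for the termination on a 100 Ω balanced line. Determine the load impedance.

Z_L = Z_0·(1 + Γ)/(1 − Γ) = 100·(0.544)/(1.46)

Z_L ≈ 37.4 Ω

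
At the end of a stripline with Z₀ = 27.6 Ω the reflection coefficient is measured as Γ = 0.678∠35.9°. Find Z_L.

Z_L = Z_0·(1 + Γ)/(1 − Γ) = 27.6·(1.55 + j0.398)/(0.451 − j0.398)

Z_L ≈ 41.3 + j60.7 Ω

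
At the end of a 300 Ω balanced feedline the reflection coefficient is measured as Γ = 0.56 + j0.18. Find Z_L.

Z_L ≈ 868 + j478 Ω

Z_L = Z_0·(1 + Γ)/(1 − Γ) = 300·(1.56 + j0.18)/(0.44 − j0.18)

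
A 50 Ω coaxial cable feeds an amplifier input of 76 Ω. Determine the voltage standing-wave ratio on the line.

Γ = (76 − 50)/(76 + 50) = 0.206
VSWR = (1 + 0.206)/(1 − 0.206)

VSWR ≈ 1.52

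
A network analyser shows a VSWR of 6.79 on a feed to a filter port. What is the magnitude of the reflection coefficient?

|Γ| = (S − 1)/(S + 1) = (6.79 − 1)/(6.79 + 1) = 5.79/7.79

|Γ| ≈ 0.743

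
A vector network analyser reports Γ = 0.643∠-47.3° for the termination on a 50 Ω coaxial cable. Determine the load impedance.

Z_L = Z_0·(1 + Γ)/(1 − Γ) = 50·(1.44 − j0.473)/(0.564 + j0.473)

Z_L ≈ 54.2 − j87.3 Ω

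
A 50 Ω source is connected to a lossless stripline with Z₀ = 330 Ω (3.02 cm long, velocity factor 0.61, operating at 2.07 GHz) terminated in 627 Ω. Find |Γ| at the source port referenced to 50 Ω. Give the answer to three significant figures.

λ = v/f = 0.61·c / 2.07 GHz = 0.0884 m
βl = 2π·l/λ = 2π × 0.342 = 123°
tan(βl) = -1.54
Z_in = Z_0·(Z_L + jZ_0·tanβl)/(Z_0 + jZ_L·tanβl) = 221 + j139 Ω
Γ_s = (Z_in − Z_s)/(Z_in + Z_s) = (171 + j139)/(271 + j139), |Γ_s| = 0.723

|Γ| ≈ 0.723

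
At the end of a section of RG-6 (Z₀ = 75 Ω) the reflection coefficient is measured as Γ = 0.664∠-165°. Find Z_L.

Z_L = Z_0·(1 + Γ)/(1 − Γ) = 75·(0.359 − j0.172)/(1.64 + j0.172)

Z_L ≈ 15.4 − j9.46 Ω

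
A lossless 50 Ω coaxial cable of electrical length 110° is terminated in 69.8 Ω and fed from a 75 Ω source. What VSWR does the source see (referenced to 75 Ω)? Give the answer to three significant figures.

VSWR ≈ 2.01

tan(βl) = -2.75
Z_in = Z_0·(Z_L + jZ_0·tanβl)/(Z_0 + jZ_L·tanβl) = 38 + j8.3 Ω
Γ_s = (Z_in − Z_s)/(Z_in + Z_s) = (-37 + j8.3)/(113 + j8.3), |Γ_s| = 0.335
VSWR = (1 + |Γ_s|)/(1 − |Γ_s|)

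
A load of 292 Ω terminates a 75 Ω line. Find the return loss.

Γ = (292 − 75)/(292 + 75) = 0.591
RL = −20·log₁₀|Γ| = −20·log₁₀(0.591)

RL ≈ 4.56 dB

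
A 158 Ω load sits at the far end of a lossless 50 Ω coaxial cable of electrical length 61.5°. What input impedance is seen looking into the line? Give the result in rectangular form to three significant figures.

Z_in ≈ 19.9 − j23.7 Ω

tan(βl) = tan(61.5°) = 1.84
Z_in = Z_0·(Z_L + jZ_0·tanβl)/(Z_0 + jZ_L·tanβl)
     = 50·(158 + j92.1)/(50 + j291)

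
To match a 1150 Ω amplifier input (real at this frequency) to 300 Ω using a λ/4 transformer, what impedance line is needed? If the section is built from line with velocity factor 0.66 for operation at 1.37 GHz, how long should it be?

Z_qwt ≈ 587 Ω; length ≈ 3.61 cm

Z_qwt = √(Z_0·R_L) = √(300 × 1150) = √345000
λ = 0.66·c/f = 0.145 m, so l = λ/4 = 0.0361 m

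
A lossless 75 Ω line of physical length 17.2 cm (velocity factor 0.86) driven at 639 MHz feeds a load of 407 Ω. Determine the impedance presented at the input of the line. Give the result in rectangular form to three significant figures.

Z_in ≈ 60.6 + j127 Ω

λ = v/f = 0.86·c / 639 MHz = 0.404 m
βl = 2π·l/λ = 2π × 0.426 = 153°
tan(βl) = tan(153°) = -0.502
Z_in = Z_0·(Z_L + jZ_0·tanβl)/(Z_0 + jZ_L·tanβl)
     = 75·(407 − j37.6)/(75 − j204)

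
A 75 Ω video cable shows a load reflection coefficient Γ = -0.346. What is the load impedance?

Z_L ≈ 36.4 Ω

Z_L = Z_0·(1 + Γ)/(1 − Γ) = 75·(0.654)/(1.35)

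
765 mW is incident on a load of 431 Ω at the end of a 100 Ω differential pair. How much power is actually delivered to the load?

P_delivered ≈ 468 mW

Γ = (431 − 100)/(431 + 100) = 0.623
|Γ|² = 0.389
P_refl = |Γ|²·P_inc = 297 mW, P_del = (1 − |Γ|²)·P_inc = 468 mW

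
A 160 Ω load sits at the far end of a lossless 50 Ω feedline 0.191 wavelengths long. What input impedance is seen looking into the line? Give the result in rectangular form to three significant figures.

Z_in ≈ 17.7 − j17.3 Ω

βl = 2π × 0.191 = 68.8°
tan(βl) = tan(68.8°) = 2.57
Z_in = Z_0·(Z_L + jZ_0·tanβl)/(Z_0 + jZ_L·tanβl)
     = 50·(160 + j129)/(50 + j412)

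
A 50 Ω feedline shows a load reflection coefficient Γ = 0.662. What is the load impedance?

Z_L ≈ 246 Ω

Z_L = Z_0·(1 + Γ)/(1 − Γ) = 50·(1.66)/(0.338)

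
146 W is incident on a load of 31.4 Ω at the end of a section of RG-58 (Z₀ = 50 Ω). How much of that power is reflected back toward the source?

P_reflected ≈ 7.62 W

Γ = (31.4 − 50)/(31.4 + 50) = -0.229
|Γ|² = 0.0522
P_refl = |Γ|²·P_inc = 7.62 W, P_del = (1 − |Γ|²)·P_inc = 138 W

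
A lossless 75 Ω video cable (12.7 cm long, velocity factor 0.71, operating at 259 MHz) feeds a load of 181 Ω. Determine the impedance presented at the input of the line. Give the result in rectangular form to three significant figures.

Z_in ≈ 42.3 − j39.4 Ω

λ = v/f = 0.71·c / 259 MHz = 0.822 m
βl = 2π·l/λ = 2π × 0.154 = 55.6°
tan(βl) = tan(55.6°) = 1.46
Z_in = Z_0·(Z_L + jZ_0·tanβl)/(Z_0 + jZ_L·tanβl)
     = 75·(181 + j110)/(75 + j264)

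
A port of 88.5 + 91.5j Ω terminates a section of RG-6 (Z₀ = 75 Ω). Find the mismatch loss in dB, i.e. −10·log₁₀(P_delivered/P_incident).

Γ = (13.5 + j91.5)/(163.5 + j91.5), |Γ| = 0.494
|Γ|² = 0.244, so P_del/P_inc = 1 − |Γ|² = 0.756
ML = −10·log₁₀(1 − |Γ|²)

mismatch loss ≈ 1.21 dB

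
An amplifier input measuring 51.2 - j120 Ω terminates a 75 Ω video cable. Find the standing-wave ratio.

Γ = (Z_L − Z_0)/(Z_L + Z_0) = (-23.8 − j120)/(126.2 − j120)
|Γ| = 122/174 = 0.703
VSWR = (1 + |Γ|)/(1 − |Γ|) = 1.7/0.297

VSWR ≈ 5.72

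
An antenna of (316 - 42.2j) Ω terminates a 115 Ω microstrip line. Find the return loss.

Γ = (201 − j42.2)/(431 − j42.2), |Γ| = 0.474
RL = −20·log₁₀|Γ| = −20·log₁₀(0.474)

RL ≈ 6.48 dB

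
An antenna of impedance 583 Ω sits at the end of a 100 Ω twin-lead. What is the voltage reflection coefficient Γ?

Γ = 0.707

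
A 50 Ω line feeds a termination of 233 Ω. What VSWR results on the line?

Γ = (233 − 50)/(233 + 50) = 0.647
VSWR = (1 + 0.647)/(1 − 0.647)

VSWR ≈ 4.66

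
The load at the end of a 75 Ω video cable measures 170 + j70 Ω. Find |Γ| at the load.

|Γ| ≈ 0.463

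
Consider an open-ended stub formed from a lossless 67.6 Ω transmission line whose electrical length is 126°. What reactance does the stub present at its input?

X_in ≈ 49.1 Ω (inductive)

tan(βl) = -1.38
For an open-ended stub, Z_in = −jZ_0·cot(βl) = −jZ_0/tan(βl)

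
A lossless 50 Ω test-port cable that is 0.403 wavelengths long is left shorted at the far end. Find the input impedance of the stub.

βl = 2π × 0.403 = 145°
tan(βl) = -0.698
For a shorted stub, Z_in = jZ_0·tan(βl)

Z_in ≈ −j34.9 Ω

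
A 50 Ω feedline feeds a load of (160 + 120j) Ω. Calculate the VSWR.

Γ = (Z_L − Z_0)/(Z_L + Z_0) = (110 + j120)/(210 + j120)
|Γ| = 163/242 = 0.673
VSWR = (1 + |Γ|)/(1 − |Γ|) = 1.67/0.327

VSWR ≈ 5.12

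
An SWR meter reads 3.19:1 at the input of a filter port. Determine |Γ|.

|Γ| = (S − 1)/(S + 1) = (3.19 − 1)/(3.19 + 1) = 2.19/4.19

|Γ| ≈ 0.523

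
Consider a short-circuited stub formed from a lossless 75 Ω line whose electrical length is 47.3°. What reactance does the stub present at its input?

tan(βl) = 1.08
For a short-circuited stub, Z_in = jZ_0·tan(βl)

X_in ≈ 81.3 Ω (inductive)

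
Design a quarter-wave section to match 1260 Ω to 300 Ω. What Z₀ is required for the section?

Z_qwt = √(Z_0·R_L) = √(300 × 1260) = √378000

Z_qwt ≈ 615 Ω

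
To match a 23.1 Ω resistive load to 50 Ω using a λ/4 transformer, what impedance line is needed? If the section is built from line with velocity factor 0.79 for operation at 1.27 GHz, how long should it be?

Z_qwt = √(Z_0·R_L) = √(50 × 23.1) = √1155
λ = 0.79·c/f = 0.187 m, so l = λ/4 = 0.0467 m

Z_qwt ≈ 34 Ω; length ≈ 4.67 cm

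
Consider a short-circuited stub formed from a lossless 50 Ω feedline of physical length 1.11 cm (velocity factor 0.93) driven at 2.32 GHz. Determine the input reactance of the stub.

X_in ≈ 32.8 Ω (inductive)

λ = v/f = 0.93·c / 2.32 GHz = 0.12 m
βl = 2π·l/λ = 2π × 0.0923 = 33.2°
tan(βl) = 0.655
For a short-circuited stub, Z_in = jZ_0·tan(βl)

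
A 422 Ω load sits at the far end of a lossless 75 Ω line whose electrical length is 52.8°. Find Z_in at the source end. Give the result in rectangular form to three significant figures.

Z_in ≈ 20.6 − j54.1 Ω

tan(βl) = tan(52.8°) = 1.32
Z_in = Z_0·(Z_L + jZ_0·tanβl)/(Z_0 + jZ_L·tanβl)
     = 75·(422 + j98.8)/(75 + j556)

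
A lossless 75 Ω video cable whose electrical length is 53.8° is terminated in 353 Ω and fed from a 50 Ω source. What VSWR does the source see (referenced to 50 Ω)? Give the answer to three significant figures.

VSWR ≈ 4.54

tan(βl) = 1.37
Z_in = Z_0·(Z_L + jZ_0·tanβl)/(Z_0 + jZ_L·tanβl) = 23.9 − j51.2 Ω
Γ_s = (Z_in − Z_s)/(Z_in + Z_s) = (-26.1 − j51.2)/(73.9 − j51.2), |Γ_s| = 0.639
VSWR = (1 + |Γ_s|)/(1 − |Γ_s|)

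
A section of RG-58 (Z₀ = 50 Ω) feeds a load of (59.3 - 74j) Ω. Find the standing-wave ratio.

VSWR ≈ 3.6

Γ = (Z_L − Z_0)/(Z_L + Z_0) = (9.3 − j74)/(109.3 − j74)
|Γ| = 74.6/132 = 0.565
VSWR = (1 + |Γ|)/(1 − |Γ|) = 1.57/0.435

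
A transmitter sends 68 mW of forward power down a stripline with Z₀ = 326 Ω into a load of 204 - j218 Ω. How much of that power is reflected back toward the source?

P_reflected ≈ 12.9 mW

|Γ| = |(-122 − j218)/(530 − j218)| = 0.436
|Γ|² = 0.19
P_refl = |Γ|²·P_inc = 12.9 mW, P_del = (1 − |Γ|²)·P_inc = 55.1 mW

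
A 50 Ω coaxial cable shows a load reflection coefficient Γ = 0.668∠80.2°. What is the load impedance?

Z_L ≈ 22.7 + j54 Ω

Z_L = Z_0·(1 + Γ)/(1 − Γ) = 50·(1.11 + j0.658)/(0.886 − j0.658)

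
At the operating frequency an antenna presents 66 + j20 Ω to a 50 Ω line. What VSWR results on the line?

Γ = (Z_L − Z_0)/(Z_L + Z_0) = (16 + j20)/(116 + j20)
|Γ| = 25.6/118 = 0.218
VSWR = (1 + |Γ|)/(1 − |Γ|) = 1.22/0.782

VSWR ≈ 1.56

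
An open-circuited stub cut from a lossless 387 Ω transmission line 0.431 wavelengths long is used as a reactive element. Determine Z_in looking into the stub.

βl = 2π × 0.431 = 155°
tan(βl) = -0.463
For an open-circuited stub, Z_in = −jZ_0·cot(βl) = −jZ_0/tan(βl)

Z_in ≈ +j836 Ω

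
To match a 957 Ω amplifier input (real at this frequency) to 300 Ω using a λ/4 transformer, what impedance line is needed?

Z_qwt = √(Z_0·R_L) = √(300 × 957) = √287100

Z_qwt ≈ 536 Ω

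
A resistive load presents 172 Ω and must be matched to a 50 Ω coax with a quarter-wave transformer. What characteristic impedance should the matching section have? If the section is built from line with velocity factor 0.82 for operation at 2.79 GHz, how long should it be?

Z_qwt ≈ 92.7 Ω; length ≈ 2.2 cm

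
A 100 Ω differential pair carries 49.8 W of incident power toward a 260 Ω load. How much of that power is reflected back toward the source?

Γ = (260 − 100)/(260 + 100) = 0.444
|Γ|² = 0.198
P_refl = |Γ|²·P_inc = 9.84 W, P_del = (1 − |Γ|²)·P_inc = 40 W

P_reflected ≈ 9.84 W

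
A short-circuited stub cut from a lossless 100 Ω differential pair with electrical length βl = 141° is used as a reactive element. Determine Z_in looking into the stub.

tan(βl) = -0.81
For a short-circuited stub, Z_in = jZ_0·tan(βl)

Z_in ≈ −j81 Ω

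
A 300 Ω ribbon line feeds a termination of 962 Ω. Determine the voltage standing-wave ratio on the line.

VSWR ≈ 3.21

Γ = (962 − 300)/(962 + 300) = 0.525
VSWR = (1 + 0.525)/(1 − 0.525)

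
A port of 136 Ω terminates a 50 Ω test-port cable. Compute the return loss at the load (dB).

RL ≈ 6.7 dB

Γ = (136 − 50)/(136 + 50) = 0.462
RL = −20·log₁₀|Γ| = −20·log₁₀(0.462)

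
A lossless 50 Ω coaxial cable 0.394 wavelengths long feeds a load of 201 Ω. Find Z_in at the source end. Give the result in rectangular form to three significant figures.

βl = 2π × 0.394 = 142°
tan(βl) = tan(142°) = -0.786
Z_in = Z_0·(Z_L + jZ_0·tanβl)/(Z_0 + jZ_L·tanβl)
     = 50·(201 − j39.3)/(50 − j158)

Z_in ≈ 29.6 + j54.3 Ω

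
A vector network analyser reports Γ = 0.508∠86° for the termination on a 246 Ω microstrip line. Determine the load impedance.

Z_L ≈ 154 + j210 Ω

Z_L = Z_0·(1 + Γ)/(1 − Γ) = 246·(1.04 + j0.507)/(0.965 − j0.507)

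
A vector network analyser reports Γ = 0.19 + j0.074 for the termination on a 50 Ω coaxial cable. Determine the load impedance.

Z_L ≈ 72.4 + j11.2 Ω

Z_L = Z_0·(1 + Γ)/(1 − Γ) = 50·(1.19 + j0.074)/(0.81 − j0.074)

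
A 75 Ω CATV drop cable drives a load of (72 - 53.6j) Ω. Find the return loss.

Γ = (-3 − j53.6)/(147 − j53.6), |Γ| = 0.343
RL = −20·log₁₀|Γ| = −20·log₁₀(0.343)

RL ≈ 9.29 dB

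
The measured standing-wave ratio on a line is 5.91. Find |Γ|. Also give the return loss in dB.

|Γ| = (S − 1)/(S + 1) = (5.91 − 1)/(5.91 + 1) = 4.91/6.91
RL = −20·log₁₀|Γ| = −20·log₁₀(0.711)

|Γ| ≈ 0.711; return loss ≈ 2.97 dB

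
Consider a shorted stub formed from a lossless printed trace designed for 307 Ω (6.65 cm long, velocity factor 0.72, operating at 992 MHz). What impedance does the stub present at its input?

Z_in ≈ −j846 Ω

λ = v/f = 0.72·c / 992 MHz = 0.218 m
βl = 2π·l/λ = 2π × 0.305 = 110°
tan(βl) = -2.76
For a shorted stub, Z_in = jZ_0·tan(βl)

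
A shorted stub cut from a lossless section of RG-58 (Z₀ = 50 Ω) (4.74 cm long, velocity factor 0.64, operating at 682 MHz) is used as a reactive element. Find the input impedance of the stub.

λ = v/f = 0.64·c / 682 MHz = 0.282 m
βl = 2π·l/λ = 2π × 0.168 = 60.6°
tan(βl) = 1.78
For a shorted stub, Z_in = jZ_0·tan(βl)

Z_in ≈ +j88.8 Ω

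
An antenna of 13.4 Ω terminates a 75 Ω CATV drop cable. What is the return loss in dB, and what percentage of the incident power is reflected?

RL ≈ 3.14 dB; 48.6% of incident power reflected

Γ = (13.4 − 75)/(13.4 + 75) = -0.697
RL = −20·log₁₀(0.697) = 3.14 dB
P_refl/P_inc = |Γ|² = 0.486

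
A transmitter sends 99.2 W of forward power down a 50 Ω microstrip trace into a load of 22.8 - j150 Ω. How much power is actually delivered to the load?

P_delivered ≈ 16.3 W

|Γ| = |(-27.2 − j150)/(72.8 − j150)| = 0.914
|Γ|² = 0.836
P_refl = |Γ|²·P_inc = 82.9 W, P_del = (1 − |Γ|²)·P_inc = 16.3 W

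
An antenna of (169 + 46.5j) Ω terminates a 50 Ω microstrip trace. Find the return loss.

RL ≈ 4.87 dB

Γ = (119 + j46.5)/(219 + j46.5), |Γ| = 0.571
RL = −20·log₁₀|Γ| = −20·log₁₀(0.571)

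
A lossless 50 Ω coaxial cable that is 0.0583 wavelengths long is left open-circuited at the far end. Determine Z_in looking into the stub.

βl = 2π × 0.0583 = 21°
tan(βl) = 0.384
For an open-circuited stub, Z_in = −jZ_0·cot(βl) = −jZ_0/tan(βl)

Z_in ≈ −j130 Ω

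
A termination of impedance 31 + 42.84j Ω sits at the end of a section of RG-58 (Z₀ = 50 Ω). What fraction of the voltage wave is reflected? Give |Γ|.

Γ = (Z_L − Z_0)/(Z_L + Z_0) = (-19 + j42.84)/(81 + j42.84)
|Γ| = 46.9/91.6

|Γ| ≈ 0.511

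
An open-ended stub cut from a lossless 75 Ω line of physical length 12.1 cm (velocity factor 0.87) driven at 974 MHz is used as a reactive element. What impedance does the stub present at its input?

Z_in ≈ +j239 Ω

λ = v/f = 0.87·c / 974 MHz = 0.268 m
βl = 2π·l/λ = 2π × 0.452 = 163°
tan(βl) = -0.314
For an open-ended stub, Z_in = −jZ_0·cot(βl) = −jZ_0/tan(βl)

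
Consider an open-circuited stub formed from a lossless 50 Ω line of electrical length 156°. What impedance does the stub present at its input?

Z_in ≈ +j112 Ω

tan(βl) = -0.445
For an open-circuited stub, Z_in = −jZ_0·cot(βl) = −jZ_0/tan(βl)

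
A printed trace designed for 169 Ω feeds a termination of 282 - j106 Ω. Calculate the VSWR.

Γ = (Z_L − Z_0)/(Z_L + Z_0) = (113 − j106)/(451 − j106)
|Γ| = 155/463 = 0.334
VSWR = (1 + |Γ|)/(1 − |Γ|) = 1.33/0.666

VSWR ≈ 2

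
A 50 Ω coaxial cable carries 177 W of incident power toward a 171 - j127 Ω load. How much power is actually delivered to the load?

P_delivered ≈ 93.2 W

|Γ| = |(121 − j127)/(221 − j127)| = 0.688
|Γ|² = 0.474
P_refl = |Γ|²·P_inc = 83.8 W, P_del = (1 − |Γ|²)·P_inc = 93.2 W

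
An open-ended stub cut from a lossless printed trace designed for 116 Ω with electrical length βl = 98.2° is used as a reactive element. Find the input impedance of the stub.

Z_in ≈ +j16.7 Ω

tan(βl) = -6.94
For an open-ended stub, Z_in = −jZ_0·cot(βl) = −jZ_0/tan(βl)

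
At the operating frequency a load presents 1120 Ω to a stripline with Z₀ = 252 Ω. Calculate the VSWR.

VSWR ≈ 4.44

For a purely resistive load, VSWR = R_L/Z_0 or Z_0/R_L (whichever > 1) = 1120/252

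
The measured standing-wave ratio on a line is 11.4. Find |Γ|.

|Γ| ≈ 0.839

|Γ| = (S − 1)/(S + 1) = (11.4 − 1)/(11.4 + 1) = 10.4/12.4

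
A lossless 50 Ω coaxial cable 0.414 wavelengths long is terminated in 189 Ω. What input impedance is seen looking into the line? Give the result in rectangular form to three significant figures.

βl = 2π × 0.414 = 149°
tan(βl) = tan(149°) = -0.6
Z_in = Z_0·(Z_L + jZ_0·tanβl)/(Z_0 + jZ_L·tanβl)
     = 50·(189 − j30)/(50 − j113)

Z_in ≈ 41.8 + j64.9 Ω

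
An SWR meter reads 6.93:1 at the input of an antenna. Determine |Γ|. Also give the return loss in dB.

|Γ| ≈ 0.748; return loss ≈ 2.52 dB

|Γ| = (S − 1)/(S + 1) = (6.93 − 1)/(6.93 + 1) = 5.93/7.93
RL = −20·log₁₀|Γ| = −20·log₁₀(0.748)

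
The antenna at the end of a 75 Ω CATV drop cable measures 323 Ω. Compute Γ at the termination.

Γ = (Z_L − Z_0)/(Z_L + Z_0) = (323 − 75)/(323 + 75) = 248/398

Γ = 0.623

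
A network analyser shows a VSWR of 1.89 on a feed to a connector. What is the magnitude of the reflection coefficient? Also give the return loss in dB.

|Γ| = (S − 1)/(S + 1) = (1.89 − 1)/(1.89 + 1) = 0.89/2.89
RL = −20·log₁₀|Γ| = −20·log₁₀(0.308)

|Γ| ≈ 0.308; return loss ≈ 10.2 dB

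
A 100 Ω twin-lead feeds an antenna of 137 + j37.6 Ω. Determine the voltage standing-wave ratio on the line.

VSWR ≈ 1.56

Γ = (Z_L − Z_0)/(Z_L + Z_0) = (37 + j37.6)/(237 + j37.6)
|Γ| = 52.8/240 = 0.22
VSWR = (1 + |Γ|)/(1 − |Γ|) = 1.22/0.78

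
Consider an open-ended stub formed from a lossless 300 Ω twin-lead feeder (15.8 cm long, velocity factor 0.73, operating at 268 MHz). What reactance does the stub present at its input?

X_in ≈ -112 Ω (capacitive)

λ = v/f = 0.73·c / 268 MHz = 0.817 m
βl = 2π·l/λ = 2π × 0.193 = 69.6°
tan(βl) = 2.69
For an open-ended stub, Z_in = −jZ_0·cot(βl) = −jZ_0/tan(βl)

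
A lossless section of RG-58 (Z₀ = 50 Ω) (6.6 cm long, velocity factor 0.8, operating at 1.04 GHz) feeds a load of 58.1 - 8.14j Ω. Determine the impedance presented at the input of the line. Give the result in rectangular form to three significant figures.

λ = v/f = 0.8·c / 1.04 GHz = 0.231 m
βl = 2π·l/λ = 2π × 0.286 = 103°
tan(βl) = tan(103°) = -4.35
Z_in = Z_0·(Z_L + jZ_0·tanβl)/(Z_0 + jZ_L·tanβl)
     = 50·(58.1 − j225)/(14.6 − j252)

Z_in ≈ 45.2 + j8.89 Ω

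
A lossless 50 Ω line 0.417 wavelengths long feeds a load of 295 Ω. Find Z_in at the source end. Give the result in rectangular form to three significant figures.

Z_in ≈ 31.4 + j77.8 Ω

βl = 2π × 0.417 = 150°
tan(βl) = tan(150°) = -0.575
Z_in = Z_0·(Z_L + jZ_0·tanβl)/(Z_0 + jZ_L·tanβl)
     = 50·(295 − j28.7)/(50 − j169)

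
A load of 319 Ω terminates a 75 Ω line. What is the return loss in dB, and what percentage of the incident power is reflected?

RL ≈ 4.16 dB; 38.4% of incident power reflected

Γ = (319 − 75)/(319 + 75) = 0.619
RL = −20·log₁₀(0.619) = 4.16 dB
P_refl/P_inc = |Γ|² = 0.384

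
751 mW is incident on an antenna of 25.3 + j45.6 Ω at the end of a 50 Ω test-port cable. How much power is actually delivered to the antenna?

|Γ| = |(-24.7 + j45.6)/(75.3 + j45.6)| = 0.589
|Γ|² = 0.347
P_refl = |Γ|²·P_inc = 261 mW, P_del = (1 − |Γ|²)·P_inc = 490 mW

P_delivered ≈ 490 mW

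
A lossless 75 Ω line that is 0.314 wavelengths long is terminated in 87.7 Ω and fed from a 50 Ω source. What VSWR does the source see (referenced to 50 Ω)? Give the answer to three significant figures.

βl = 2π × 0.314 = 113°
tan(βl) = -2.35
Z_in = Z_0·(Z_L + jZ_0·tanβl)/(Z_0 + jZ_L·tanβl) = 66.9 + j7.57 Ω
Γ_s = (Z_in − Z_s)/(Z_in + Z_s) = (16.9 + j7.57)/(117 + j7.57), |Γ_s| = 0.158
VSWR = (1 + |Γ_s|)/(1 − |Γ_s|)

VSWR ≈ 1.38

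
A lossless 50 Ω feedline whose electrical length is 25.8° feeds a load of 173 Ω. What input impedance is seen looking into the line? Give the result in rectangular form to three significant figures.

tan(βl) = tan(25.8°) = 0.483
Z_in = Z_0·(Z_L + jZ_0·tanβl)/(Z_0 + jZ_L·tanβl)
     = 50·(173 + j24.2)/(50 + j83.6)

Z_in ≈ 56.2 − j69.8 Ω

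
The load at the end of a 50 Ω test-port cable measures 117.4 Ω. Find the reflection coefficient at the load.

Γ = 0.403

Γ = (Z_L − Z_0)/(Z_L + Z_0) = (117.4 − 50)/(117.4 + 50) = 67.4/167.4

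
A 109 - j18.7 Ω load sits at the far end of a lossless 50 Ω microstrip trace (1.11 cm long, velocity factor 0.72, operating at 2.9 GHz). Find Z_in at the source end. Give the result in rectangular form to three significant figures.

λ = v/f = 0.72·c / 2.9 GHz = 0.0745 m
βl = 2π·l/λ = 2π × 0.149 = 53.7°
tan(βl) = tan(53.7°) = 1.36
Z_in = Z_0·(Z_L + jZ_0·tanβl)/(Z_0 + jZ_L·tanβl)
     = 50·(109 + j49.2)/(75.4 + j148)

Z_in ≈ 28.1 − j22.5 Ω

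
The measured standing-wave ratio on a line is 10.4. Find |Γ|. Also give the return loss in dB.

|Γ| ≈ 0.825; return loss ≈ 1.68 dB

|Γ| = (S − 1)/(S + 1) = (10.4 − 1)/(10.4 + 1) = 9.4/11.4
RL = −20·log₁₀|Γ| = −20·log₁₀(0.825)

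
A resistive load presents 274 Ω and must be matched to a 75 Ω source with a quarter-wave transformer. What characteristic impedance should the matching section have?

Z_qwt ≈ 143 Ω

Z_qwt = √(Z_0·R_L) = √(75 × 274) = √20550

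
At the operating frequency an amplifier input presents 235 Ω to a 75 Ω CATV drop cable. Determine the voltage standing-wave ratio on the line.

Γ = (235 − 75)/(235 + 75) = 0.516
VSWR = (1 + 0.516)/(1 − 0.516)

VSWR ≈ 3.13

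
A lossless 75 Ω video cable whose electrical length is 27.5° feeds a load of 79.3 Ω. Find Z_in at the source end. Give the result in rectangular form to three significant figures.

tan(βl) = tan(27.5°) = 0.521
Z_in = Z_0·(Z_L + jZ_0·tanβl)/(Z_0 + jZ_L·tanβl)
     = 75·(79.3 + j39)/(75 + j41.3)

Z_in ≈ 77.4 − j3.53 Ω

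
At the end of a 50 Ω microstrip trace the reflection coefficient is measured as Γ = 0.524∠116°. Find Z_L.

Z_L ≈ 20.9 + j27.2 Ω

Z_L = Z_0·(1 + Γ)/(1 − Γ) = 50·(0.77 + j0.471)/(1.23 − j0.471)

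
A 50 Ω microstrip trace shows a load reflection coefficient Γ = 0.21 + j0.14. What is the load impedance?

Z_L ≈ 72.7 + j21.7 Ω

Z_L = Z_0·(1 + Γ)/(1 − Γ) = 50·(1.21 + j0.14)/(0.79 − j0.14)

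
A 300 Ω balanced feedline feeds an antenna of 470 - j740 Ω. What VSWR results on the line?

Γ = (Z_L − Z_0)/(Z_L + Z_0) = (170 − j740)/(770 − j740)
|Γ| = 759/1070 = 0.711
VSWR = (1 + |Γ|)/(1 − |Γ|) = 1.71/0.289

VSWR ≈ 5.92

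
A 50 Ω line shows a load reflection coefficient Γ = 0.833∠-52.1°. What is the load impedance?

Z_L = Z_0·(1 + Γ)/(1 − Γ) = 50·(1.51 − j0.657)/(0.488 + j0.657)

Z_L ≈ 22.8 − j98 Ω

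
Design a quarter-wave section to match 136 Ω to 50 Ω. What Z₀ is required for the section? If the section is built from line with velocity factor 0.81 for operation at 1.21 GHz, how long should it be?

Z_qwt ≈ 82.5 Ω; length ≈ 5.02 cm

Z_qwt = √(Z_0·R_L) = √(50 × 136) = √6800
λ = 0.81·c/f = 0.201 m, so l = λ/4 = 0.0502 m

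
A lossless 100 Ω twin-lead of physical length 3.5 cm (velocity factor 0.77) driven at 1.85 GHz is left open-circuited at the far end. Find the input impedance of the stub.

Z_in ≈ +j19.3 Ω

λ = v/f = 0.77·c / 1.85 GHz = 0.125 m
βl = 2π·l/λ = 2π × 0.28 = 101°
tan(βl) = -5.19
For an open-circuited stub, Z_in = −jZ_0·cot(βl) = −jZ_0/tan(βl)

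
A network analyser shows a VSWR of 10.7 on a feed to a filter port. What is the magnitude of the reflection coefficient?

|Γ| ≈ 0.829

|Γ| = (S − 1)/(S + 1) = (10.7 − 1)/(10.7 + 1) = 9.7/11.7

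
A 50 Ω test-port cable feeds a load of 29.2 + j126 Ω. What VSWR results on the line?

VSWR ≈ 13.1

Γ = (Z_L − Z_0)/(Z_L + Z_0) = (-20.8 + j126)/(79.2 + j126)
|Γ| = 128/149 = 0.858
VSWR = (1 + |Γ|)/(1 − |Γ|) = 1.86/0.142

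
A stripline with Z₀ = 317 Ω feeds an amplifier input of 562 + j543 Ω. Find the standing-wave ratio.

Γ = (Z_L − Z_0)/(Z_L + Z_0) = (245 + j543)/(879 + j543)
|Γ| = 596/1030 = 0.577
VSWR = (1 + |Γ|)/(1 − |Γ|) = 1.58/0.423

VSWR ≈ 3.72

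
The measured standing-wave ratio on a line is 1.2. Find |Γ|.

|Γ| = (S − 1)/(S + 1) = (1.2 − 1)/(1.2 + 1) = 0.2/2.2

|Γ| ≈ 0.0909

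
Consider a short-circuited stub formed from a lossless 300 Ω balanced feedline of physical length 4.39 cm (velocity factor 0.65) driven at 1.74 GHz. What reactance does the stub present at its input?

X_in ≈ -243 Ω (capacitive)

λ = v/f = 0.65·c / 1.74 GHz = 0.112 m
βl = 2π·l/λ = 2π × 0.392 = 141°
tan(βl) = -0.809
For a short-circuited stub, Z_in = jZ_0·tan(βl)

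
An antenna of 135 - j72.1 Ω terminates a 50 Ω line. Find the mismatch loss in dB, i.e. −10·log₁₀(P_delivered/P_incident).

mismatch loss ≈ 1.64 dB

Γ = (85 − j72.1)/(185 − j72.1), |Γ| = 0.561
|Γ|² = 0.315, so P_del/P_inc = 1 − |Γ|² = 0.685
ML = −10·log₁₀(1 − |Γ|²)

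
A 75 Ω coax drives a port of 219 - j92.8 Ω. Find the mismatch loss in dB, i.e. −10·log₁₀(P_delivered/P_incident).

Γ = (144 − j92.8)/(294 − j92.8), |Γ| = 0.556
|Γ|² = 0.309, so P_del/P_inc = 1 − |Γ|² = 0.691
ML = −10·log₁₀(1 − |Γ|²)

mismatch loss ≈ 1.6 dB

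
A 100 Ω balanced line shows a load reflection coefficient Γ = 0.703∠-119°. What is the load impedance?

Z_L = Z_0·(1 + Γ)/(1 − Γ) = 100·(0.659 − j0.615)/(1.34 + j0.615)

Z_L ≈ 23.2 − j56.5 Ω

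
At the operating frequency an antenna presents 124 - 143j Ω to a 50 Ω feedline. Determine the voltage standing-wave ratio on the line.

VSWR ≈ 6.02

Γ = (Z_L − Z_0)/(Z_L + Z_0) = (74 − j143)/(174 − j143)
|Γ| = 161/225 = 0.715
VSWR = (1 + |Γ|)/(1 − |Γ|) = 1.71/0.285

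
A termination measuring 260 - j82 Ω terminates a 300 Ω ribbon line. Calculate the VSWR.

Γ = (Z_L − Z_0)/(Z_L + Z_0) = (-40 − j82)/(560 − j82)
|Γ| = 91.2/566 = 0.161
VSWR = (1 + |Γ|)/(1 − |Γ|) = 1.16/0.839

VSWR ≈ 1.38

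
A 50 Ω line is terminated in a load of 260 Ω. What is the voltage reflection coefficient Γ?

Γ = (Z_L − Z_0)/(Z_L + Z_0) = (260 − 50)/(260 + 50) = 210/310

Γ = 0.677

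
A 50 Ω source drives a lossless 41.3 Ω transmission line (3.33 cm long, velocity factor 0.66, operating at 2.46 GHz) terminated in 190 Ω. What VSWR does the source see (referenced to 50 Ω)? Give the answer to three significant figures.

VSWR ≈ 4.28

λ = v/f = 0.66·c / 2.46 GHz = 0.0805 m
βl = 2π·l/λ = 2π × 0.414 = 149°
tan(βl) = -0.602
Z_in = Z_0·(Z_L + jZ_0·tanβl)/(Z_0 + jZ_L·tanβl) = 29.8 + j57.8 Ω
Γ_s = (Z_in − Z_s)/(Z_in + Z_s) = (-20.2 + j57.8)/(79.8 + j57.8), |Γ_s| = 0.621
VSWR = (1 + |Γ_s|)/(1 − |Γ_s|)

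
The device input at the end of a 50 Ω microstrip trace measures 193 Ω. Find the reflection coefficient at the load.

Γ = 0.588

Γ = (Z_L − Z_0)/(Z_L + Z_0) = (193 − 50)/(193 + 50) = 143/243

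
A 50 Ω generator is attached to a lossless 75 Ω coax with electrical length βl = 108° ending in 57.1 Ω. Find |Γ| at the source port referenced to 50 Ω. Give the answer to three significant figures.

tan(βl) = -3.08
Z_in = Z_0·(Z_L + jZ_0·tanβl)/(Z_0 + jZ_L·tanβl) = 92.1 − j15 Ω
Γ_s = (Z_in − Z_s)/(Z_in + Z_s) = (42.1 − j15)/(142 − j15), |Γ_s| = 0.313

|Γ| ≈ 0.313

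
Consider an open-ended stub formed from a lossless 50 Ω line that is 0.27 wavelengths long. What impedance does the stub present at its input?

Z_in ≈ +j6.32 Ω

βl = 2π × 0.27 = 97.2°
tan(βl) = -7.92
For an open-ended stub, Z_in = −jZ_0·cot(βl) = −jZ_0/tan(βl)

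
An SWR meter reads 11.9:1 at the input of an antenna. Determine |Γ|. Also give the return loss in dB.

|Γ| ≈ 0.845; return loss ≈ 1.46 dB

|Γ| = (S − 1)/(S + 1) = (11.9 − 1)/(11.9 + 1) = 10.9/12.9
RL = −20·log₁₀|Γ| = −20·log₁₀(0.845)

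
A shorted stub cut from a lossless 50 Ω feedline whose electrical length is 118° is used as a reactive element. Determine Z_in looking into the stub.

tan(βl) = -1.88
For a shorted stub, Z_in = jZ_0·tan(βl)

Z_in ≈ −j94 Ω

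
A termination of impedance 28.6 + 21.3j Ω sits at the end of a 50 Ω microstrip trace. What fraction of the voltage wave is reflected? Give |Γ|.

|Γ| ≈ 0.371

Γ = (Z_L − Z_0)/(Z_L + Z_0) = (-21.4 + j21.3)/(78.6 + j21.3)
|Γ| = 30.2/81.4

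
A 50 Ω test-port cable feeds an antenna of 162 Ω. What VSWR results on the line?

VSWR ≈ 3.24

For a purely resistive load, VSWR = R_L/Z_0 or Z_0/R_L (whichever > 1) = 162/50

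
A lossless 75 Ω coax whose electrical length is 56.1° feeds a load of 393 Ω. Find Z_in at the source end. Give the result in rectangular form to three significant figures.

tan(βl) = tan(56.1°) = 1.49
Z_in = Z_0·(Z_L + jZ_0·tanβl)/(Z_0 + jZ_L·tanβl)
     = 75·(393 + j112)/(75 + j585)

Z_in ≈ 20.4 − j47.8 Ω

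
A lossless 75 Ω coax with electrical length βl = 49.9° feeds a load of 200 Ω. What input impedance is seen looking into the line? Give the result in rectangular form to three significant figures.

tan(βl) = tan(49.9°) = 1.19
Z_in = Z_0·(Z_L + jZ_0·tanβl)/(Z_0 + jZ_L·tanβl)
     = 75·(200 + j89.1)/(75 + j238)

Z_in ≈ 43.7 − j49.4 Ω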